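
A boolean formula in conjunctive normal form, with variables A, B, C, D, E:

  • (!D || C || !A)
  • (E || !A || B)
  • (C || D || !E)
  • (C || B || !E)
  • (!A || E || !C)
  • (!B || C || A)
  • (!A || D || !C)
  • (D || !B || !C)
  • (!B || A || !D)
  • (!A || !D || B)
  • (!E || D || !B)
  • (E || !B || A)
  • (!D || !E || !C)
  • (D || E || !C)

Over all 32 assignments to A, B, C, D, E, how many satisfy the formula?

5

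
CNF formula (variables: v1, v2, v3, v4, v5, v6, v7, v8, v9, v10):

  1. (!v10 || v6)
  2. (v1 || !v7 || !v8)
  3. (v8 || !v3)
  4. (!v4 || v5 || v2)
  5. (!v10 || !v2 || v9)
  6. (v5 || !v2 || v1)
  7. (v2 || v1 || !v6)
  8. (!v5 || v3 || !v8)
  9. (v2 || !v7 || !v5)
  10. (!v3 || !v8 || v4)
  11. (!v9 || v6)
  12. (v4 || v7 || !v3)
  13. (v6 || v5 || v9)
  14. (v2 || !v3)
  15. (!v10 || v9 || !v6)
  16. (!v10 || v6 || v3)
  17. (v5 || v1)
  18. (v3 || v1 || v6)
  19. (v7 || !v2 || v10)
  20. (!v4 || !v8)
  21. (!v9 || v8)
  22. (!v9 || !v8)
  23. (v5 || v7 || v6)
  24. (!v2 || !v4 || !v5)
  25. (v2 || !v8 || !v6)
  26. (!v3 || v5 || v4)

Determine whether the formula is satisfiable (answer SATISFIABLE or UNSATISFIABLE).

Try v1 = False.
  then v5 is forced to True.
Try v2 = True.
  then v4 is forced to False.
Set v3 = False and propagate.
  then v8 is forced to False.
  then v6 is forced to True.
  then v9 is forced to False.
  then v10 is forced to False.
  then v7 is forced to True.
Every clause has at least one true literal under this assignment.
So v1=F  v2=T  v3=F  v4=F  v5=T  v6=T  v7=T  v8=F  v9=F  v10=F is a satisfying assignment.

SATISFIABLE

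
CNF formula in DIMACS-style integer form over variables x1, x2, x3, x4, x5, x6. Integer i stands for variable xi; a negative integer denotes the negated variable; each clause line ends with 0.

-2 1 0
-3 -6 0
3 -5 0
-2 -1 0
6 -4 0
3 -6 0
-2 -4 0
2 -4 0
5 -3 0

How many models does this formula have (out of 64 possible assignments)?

4

The models are:
  x1=0 x2=0 x3=0 x4=0 x5=0 x6=0
  x1=0 x2=0 x3=1 x4=0 x5=1 x6=0
  x1=1 x2=0 x3=0 x4=0 x5=0 x6=0
  x1=1 x2=0 x3=1 x4=0 x5=1 x6=0
Count: 4.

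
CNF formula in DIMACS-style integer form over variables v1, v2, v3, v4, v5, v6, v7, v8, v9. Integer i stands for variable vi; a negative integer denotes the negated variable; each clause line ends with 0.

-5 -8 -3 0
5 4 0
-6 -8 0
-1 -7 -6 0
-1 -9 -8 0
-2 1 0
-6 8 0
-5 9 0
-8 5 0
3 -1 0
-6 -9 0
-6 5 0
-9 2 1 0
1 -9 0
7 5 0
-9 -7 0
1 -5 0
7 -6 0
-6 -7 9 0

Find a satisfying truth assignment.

v4 occurs only positively in the remaining clauses — set v4 = True.
Pure literal: v6 appears only negated; assign v6 = False.
Try v1 = False.
  then v2 is forced to False.
  then v9 is forced to False.
  then v5 is forced to False.
  then v8 is forced to False.
  then v7 is forced to True.
v3 is now unconstrained; take v3 = False.
Every clause has at least one true literal under this assignment.

v1=False, v2=False, v3=False, v4=True, v5=False, v6=False, v7=True, v8=False, v9=False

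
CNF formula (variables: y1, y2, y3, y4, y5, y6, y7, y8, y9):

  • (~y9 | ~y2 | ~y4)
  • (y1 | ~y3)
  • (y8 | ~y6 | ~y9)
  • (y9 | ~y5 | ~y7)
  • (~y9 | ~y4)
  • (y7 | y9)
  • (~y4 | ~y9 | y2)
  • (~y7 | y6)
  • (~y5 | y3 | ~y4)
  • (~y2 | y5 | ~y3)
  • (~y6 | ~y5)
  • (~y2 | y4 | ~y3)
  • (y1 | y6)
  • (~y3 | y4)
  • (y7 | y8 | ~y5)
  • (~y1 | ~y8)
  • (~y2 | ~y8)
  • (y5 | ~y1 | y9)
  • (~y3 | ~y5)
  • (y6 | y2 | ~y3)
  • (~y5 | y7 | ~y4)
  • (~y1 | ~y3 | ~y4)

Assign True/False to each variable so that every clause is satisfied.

y1=F  y2=T  y3=F  y4=F  y5=F  y6=T  y7=T  y8=F  y9=F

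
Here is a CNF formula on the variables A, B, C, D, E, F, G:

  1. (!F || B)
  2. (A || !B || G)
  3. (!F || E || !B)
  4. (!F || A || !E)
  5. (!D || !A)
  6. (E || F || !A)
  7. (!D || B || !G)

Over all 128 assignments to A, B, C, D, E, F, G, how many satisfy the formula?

32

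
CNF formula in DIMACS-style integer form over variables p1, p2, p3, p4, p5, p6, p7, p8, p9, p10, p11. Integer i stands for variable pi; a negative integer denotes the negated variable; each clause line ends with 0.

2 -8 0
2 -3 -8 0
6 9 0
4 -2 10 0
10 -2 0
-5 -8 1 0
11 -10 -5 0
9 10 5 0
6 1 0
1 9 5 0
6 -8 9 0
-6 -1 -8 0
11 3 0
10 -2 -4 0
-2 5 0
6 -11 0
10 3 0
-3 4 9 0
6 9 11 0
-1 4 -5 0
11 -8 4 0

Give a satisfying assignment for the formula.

p8 occurs only negated in the remaining clauses — set p8 = False.
Pure literal: p9 appears only positively; assign p9 = True.
Set p1 = False and propagate.
  then p6 is forced to True.
For the remaining variables, p2 = False, p3 = True, p4 = False, p5 = True, p7 = True, p10 = False, p11 = False works.

p1=0, p2=0, p3=1, p4=0, p5=1, p6=1, p7=1, p8=0, p9=1, p10=0, p11=0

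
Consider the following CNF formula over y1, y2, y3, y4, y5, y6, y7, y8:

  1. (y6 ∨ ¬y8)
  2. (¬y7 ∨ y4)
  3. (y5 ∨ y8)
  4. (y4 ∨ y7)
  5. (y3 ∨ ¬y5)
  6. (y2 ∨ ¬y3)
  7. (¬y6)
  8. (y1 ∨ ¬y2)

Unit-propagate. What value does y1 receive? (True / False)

True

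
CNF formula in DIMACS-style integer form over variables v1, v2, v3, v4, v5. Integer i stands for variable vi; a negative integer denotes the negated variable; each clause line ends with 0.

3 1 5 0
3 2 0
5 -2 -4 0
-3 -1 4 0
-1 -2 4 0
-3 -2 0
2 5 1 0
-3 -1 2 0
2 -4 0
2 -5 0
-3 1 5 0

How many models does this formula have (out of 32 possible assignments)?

The models are:
  v1=F v2=T v3=F v4=F v5=T
  v1=F v2=T v3=F v4=T v5=T
  v1=T v2=T v3=F v4=T v5=T
Count: 3.

3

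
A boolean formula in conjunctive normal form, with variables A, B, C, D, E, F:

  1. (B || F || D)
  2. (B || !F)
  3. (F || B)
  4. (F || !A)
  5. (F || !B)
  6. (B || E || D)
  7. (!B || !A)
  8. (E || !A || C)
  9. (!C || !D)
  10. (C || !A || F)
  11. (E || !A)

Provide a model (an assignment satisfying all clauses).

A occurs only negated in the remaining clauses — set A = False.
Try B = True.
  then F is forced to True.
Branch on C: take C = False.
D, E are now unconstrained; take D = False, E = False.
Every clause has at least one true literal under this assignment.

A = False, B = True, C = False, D = False, E = False, F = True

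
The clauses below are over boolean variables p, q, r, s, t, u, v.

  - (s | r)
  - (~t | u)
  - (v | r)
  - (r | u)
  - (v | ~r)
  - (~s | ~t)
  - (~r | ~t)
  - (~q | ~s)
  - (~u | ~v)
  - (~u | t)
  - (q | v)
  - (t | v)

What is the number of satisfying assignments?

Satisfying assignments:
  p=0 q=0 r=1 s=0 t=0 u=0 v=1
  p=0 q=0 r=1 s=1 t=0 u=0 v=1
  p=0 q=1 r=1 s=0 t=0 u=0 v=1
  p=1 q=0 r=1 s=0 t=0 u=0 v=1
  p=1 q=0 r=1 s=1 t=0 u=0 v=1
  p=1 q=1 r=1 s=0 t=0 u=0 v=1
Count: 6.

6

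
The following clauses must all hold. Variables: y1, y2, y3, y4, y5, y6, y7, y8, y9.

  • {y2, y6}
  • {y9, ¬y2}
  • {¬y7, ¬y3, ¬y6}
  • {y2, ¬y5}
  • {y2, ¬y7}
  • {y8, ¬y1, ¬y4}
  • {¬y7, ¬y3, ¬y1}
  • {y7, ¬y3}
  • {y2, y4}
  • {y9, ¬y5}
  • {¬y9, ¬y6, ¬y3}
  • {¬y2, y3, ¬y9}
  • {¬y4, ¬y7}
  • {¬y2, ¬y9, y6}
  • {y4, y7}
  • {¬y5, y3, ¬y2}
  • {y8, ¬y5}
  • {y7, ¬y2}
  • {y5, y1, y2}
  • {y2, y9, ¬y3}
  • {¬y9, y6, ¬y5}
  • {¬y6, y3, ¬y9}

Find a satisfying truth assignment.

y1 = 1, y2 = 0, y3 = 0, y4 = 1, y5 = 0, y6 = 1, y7 = 0, y8 = 1, y9 = 0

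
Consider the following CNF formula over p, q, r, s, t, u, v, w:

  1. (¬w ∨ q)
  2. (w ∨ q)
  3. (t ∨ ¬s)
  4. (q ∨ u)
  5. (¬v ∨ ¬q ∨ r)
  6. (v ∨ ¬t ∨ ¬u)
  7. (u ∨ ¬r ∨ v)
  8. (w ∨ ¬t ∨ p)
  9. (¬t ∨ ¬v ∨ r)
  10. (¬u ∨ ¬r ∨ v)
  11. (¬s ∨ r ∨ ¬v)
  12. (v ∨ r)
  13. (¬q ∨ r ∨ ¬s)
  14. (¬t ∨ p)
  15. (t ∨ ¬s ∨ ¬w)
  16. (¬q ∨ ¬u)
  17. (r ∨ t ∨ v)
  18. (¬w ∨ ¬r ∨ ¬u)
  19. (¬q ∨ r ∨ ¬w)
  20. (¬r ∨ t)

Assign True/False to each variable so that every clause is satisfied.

p=1, q=1, r=1, s=0, t=1, u=0, v=1, w=0

Pure literal: p appears only positively; assign p = True.
s occurs only negated in the remaining clauses — set s = False.
Set q = True and propagate.
  then u is forced to False.
Set r = True and propagate.
  then v is forced to True.
  then t is forced to True.
w is now unconstrained; take w = False.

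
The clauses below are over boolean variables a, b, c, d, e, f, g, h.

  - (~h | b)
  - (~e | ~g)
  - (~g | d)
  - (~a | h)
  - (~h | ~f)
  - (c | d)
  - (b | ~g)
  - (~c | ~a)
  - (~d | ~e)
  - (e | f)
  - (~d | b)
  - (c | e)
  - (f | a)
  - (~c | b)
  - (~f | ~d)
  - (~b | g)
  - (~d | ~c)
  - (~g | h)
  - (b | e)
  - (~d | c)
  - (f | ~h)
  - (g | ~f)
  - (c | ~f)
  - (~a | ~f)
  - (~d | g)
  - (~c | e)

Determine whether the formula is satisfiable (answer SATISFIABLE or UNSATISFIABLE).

c = True:
  propagation gives a=False, f=True, h=False, b=True; an empty clause results — contradiction.
c = False:
  propagation gives d=True; an empty clause results — contradiction.
Every branch closes, so no satisfying assignment exists.

UNSATISFIABLE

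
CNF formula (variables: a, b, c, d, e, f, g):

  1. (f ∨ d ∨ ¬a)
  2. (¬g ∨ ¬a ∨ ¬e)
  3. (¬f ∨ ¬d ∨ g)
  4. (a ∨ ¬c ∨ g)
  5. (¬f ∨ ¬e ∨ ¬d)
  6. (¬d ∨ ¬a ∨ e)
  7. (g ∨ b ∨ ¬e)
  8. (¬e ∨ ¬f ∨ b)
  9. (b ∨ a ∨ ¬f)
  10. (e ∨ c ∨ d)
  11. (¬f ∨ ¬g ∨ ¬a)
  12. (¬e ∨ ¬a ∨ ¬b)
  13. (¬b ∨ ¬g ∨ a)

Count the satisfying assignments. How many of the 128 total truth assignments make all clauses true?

14

Split on a, then e.
  a=T, e=T: a clause becomes empty — 0.
  a=T, e=F: remaining (b,c,d,f,g) ∈ {(F,T,F,T,F); (T,T,F,T,F)} — 2.
  a=F, e=T: 7 of the 32 assignments to (b,c,d,f,g) work.
  a=F, e=F: 5 of the 32 assignments to (b,c,d,f,g) work.
Total: 0 + 2 + 7 + 5 = 14.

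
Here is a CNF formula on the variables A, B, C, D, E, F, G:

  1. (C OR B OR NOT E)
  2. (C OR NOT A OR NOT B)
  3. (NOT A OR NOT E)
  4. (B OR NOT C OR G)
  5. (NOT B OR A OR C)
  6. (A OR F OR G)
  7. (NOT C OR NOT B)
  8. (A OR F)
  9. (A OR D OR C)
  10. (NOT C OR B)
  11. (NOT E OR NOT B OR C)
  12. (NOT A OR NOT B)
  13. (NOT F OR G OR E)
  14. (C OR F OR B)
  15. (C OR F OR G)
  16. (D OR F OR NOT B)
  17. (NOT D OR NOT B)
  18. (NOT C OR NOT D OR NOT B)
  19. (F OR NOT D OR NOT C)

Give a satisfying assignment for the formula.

G occurs only positively in the remaining clauses — set G = True.
Try A = True.
  then E is forced to False.
  then B is forced to False.
  then C is forced to False.
  then F is forced to True.
D is now unconstrained; take D = False.
Every clause has at least one true literal under this assignment.

A=1, B=0, C=0, D=0, E=0, F=1, G=1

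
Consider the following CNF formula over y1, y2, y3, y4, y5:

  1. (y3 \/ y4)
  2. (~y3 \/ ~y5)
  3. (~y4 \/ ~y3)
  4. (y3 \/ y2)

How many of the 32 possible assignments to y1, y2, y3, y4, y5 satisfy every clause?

8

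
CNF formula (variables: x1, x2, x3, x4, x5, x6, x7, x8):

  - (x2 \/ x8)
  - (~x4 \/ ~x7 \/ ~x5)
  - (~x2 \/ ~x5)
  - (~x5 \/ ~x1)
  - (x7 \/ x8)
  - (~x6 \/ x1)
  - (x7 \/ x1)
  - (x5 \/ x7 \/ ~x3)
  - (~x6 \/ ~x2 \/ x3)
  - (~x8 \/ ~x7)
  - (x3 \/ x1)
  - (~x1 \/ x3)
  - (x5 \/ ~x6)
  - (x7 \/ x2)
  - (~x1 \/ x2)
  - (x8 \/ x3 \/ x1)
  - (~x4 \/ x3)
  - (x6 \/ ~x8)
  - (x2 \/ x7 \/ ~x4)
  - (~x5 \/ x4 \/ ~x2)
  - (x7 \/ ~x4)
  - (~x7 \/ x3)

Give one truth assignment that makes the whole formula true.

x1=F  x2=T  x3=T  x4=F  x5=F  x6=F  x7=T  x8=F

Check each clause:
  1. (x2 \/ x8) — x2 is true.
  2. (~x5 \/ ~x7 \/ ~x4) — ~x5 is true.
  3. (~x2 \/ ~x5) — ~x5 is true.
  4. (~x5 \/ ~x1) — ~x5 is true.
  5. (x7 \/ x8) — x7 is true.
  6. (~x6 \/ x1) — ~x6 is true.
  7. (x7 \/ x1) — x7 is true.
  8. (~x3 \/ x7 \/ x5) — x7 is true.
  9. (x3 \/ ~x6 \/ ~x2) — ~x6 is true.
  10. (~x8 \/ ~x7) — ~x8 is true.
  11. (x1 \/ x3) — x3 is true.
  12. (x3 \/ ~x1) — x3 is true.
  13. (x5 \/ ~x6) — ~x6 is true.
  14. (x2 \/ x7) — x2 is true.
  15. (~x1 \/ x2) — x2 is true.
  16. (x3 \/ x1 \/ x8) — x3 is true.
  17. (x3 \/ ~x4) — x3 is true.
  18. (x6 \/ ~x8) — ~x8 is true.
  19. (x2 \/ x7 \/ ~x4) — x2 is true.
  20. (x4 \/ ~x5 \/ ~x2) — ~x5 is true.
  21. (~x4 \/ x7) — ~x4 is true.
  22. (x3 \/ ~x7) — x3 is true.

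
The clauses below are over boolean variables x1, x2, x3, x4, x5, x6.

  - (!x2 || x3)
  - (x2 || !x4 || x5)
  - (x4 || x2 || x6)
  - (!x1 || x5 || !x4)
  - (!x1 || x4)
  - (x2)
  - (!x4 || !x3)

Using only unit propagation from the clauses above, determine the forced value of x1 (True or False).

(x2) stands alone — x2 = True.
From (!x2 || x3) and x2 = True: x3 = True.
(!x4 || !x3): since x3 = True, the clause reduces to (!x4). x4 = False.
(x4 || !x1): since x4 = False, the clause reduces to (!x1). x1 = False.

False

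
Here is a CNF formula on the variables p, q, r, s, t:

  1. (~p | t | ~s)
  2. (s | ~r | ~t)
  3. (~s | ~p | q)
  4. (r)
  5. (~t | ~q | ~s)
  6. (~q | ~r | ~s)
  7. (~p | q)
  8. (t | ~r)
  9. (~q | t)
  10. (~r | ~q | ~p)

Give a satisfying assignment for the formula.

p=0, q=0, r=1, s=1, t=1

Unit propagation: (r) forces r = True.
The clause (t) is unit: t must be True.
Unit propagation: (s) forces s = True.
(~q) is a unit clause, so q = False.
Unit propagation: (~p) forces p = False.
Every clause has at least one true literal under this assignment.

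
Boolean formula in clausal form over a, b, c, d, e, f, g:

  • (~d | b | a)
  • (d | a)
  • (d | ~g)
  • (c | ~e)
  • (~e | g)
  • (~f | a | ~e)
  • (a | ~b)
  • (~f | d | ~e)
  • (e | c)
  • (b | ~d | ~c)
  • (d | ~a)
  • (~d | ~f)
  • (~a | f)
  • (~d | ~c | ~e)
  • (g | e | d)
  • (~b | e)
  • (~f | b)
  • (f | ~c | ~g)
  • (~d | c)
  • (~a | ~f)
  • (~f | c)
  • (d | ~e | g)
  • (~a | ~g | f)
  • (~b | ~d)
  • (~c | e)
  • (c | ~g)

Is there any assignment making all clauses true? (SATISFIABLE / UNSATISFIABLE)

d = True:
  propagation gives f=False, a=False, b=True; an empty clause results — contradiction.
d = False:
  propagation gives a=True; an empty clause results — contradiction.
Every branch closes, so no satisfying assignment exists.

UNSATISFIABLE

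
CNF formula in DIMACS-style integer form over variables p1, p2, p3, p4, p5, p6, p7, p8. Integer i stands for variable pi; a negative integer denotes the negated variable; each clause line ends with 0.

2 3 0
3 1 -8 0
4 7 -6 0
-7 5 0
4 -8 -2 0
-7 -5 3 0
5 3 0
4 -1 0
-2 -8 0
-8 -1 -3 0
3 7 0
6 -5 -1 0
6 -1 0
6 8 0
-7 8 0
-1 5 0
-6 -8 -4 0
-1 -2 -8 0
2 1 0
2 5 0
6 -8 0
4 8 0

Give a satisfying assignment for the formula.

Set p1 = False and propagate.
  then p2 is forced to True.
  then p8 is forced to False.
  then p6 is forced to True.
  then p7 is forced to False.
  then p4 is forced to True.
  then p3 is forced to True.
p5 is now unconstrained; take p5 = True.

p1 = F, p2 = T, p3 = T, p4 = T, p5 = T, p6 = T, p7 = F, p8 = F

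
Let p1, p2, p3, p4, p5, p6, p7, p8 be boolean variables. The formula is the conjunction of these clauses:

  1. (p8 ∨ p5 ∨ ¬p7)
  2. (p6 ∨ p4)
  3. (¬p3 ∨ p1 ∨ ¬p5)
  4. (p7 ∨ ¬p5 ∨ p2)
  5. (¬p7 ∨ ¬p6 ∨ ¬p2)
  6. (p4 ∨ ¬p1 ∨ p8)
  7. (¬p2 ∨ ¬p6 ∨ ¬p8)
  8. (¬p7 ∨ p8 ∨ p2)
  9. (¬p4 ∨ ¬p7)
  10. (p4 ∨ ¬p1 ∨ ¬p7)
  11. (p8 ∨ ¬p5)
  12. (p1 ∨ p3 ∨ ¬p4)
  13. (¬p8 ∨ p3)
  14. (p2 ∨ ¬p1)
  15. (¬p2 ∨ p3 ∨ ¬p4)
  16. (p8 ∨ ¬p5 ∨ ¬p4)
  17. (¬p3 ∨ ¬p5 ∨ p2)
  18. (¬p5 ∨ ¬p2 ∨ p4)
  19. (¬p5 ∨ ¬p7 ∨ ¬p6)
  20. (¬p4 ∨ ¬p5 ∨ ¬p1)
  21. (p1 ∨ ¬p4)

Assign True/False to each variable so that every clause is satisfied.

p1=F, p2=F, p3=T, p4=F, p5=F, p6=T, p7=F, p8=F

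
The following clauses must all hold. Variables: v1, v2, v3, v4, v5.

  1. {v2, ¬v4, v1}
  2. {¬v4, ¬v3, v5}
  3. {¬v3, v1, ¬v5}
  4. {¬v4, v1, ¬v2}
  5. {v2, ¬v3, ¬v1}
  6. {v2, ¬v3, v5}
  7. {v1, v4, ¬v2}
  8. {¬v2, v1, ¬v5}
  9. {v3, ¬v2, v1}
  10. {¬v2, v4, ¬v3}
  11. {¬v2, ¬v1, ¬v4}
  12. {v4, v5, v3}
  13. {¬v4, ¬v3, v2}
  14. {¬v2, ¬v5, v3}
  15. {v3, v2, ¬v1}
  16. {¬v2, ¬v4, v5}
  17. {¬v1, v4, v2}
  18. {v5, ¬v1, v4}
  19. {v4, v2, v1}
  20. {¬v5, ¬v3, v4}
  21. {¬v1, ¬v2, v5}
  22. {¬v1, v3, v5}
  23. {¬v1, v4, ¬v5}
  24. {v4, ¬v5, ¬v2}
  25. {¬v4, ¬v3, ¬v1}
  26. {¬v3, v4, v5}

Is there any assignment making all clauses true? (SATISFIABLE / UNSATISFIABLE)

UNSATISFIABLE

v2 = True:
  v4 = True:
    propagation gives v1=True; an empty clause results — contradiction.
  v4 = False:
    propagation gives v1=True, v3=False, v5=True; an empty clause results — contradiction.
v2 = False:
  v3 = True:
    propagation gives v1=False, v4=False; an empty clause results — contradiction.
  v3 = False:
    propagation gives v1=False, v4=False; an empty clause results — contradiction.
Every branch closes, so no satisfying assignment exists.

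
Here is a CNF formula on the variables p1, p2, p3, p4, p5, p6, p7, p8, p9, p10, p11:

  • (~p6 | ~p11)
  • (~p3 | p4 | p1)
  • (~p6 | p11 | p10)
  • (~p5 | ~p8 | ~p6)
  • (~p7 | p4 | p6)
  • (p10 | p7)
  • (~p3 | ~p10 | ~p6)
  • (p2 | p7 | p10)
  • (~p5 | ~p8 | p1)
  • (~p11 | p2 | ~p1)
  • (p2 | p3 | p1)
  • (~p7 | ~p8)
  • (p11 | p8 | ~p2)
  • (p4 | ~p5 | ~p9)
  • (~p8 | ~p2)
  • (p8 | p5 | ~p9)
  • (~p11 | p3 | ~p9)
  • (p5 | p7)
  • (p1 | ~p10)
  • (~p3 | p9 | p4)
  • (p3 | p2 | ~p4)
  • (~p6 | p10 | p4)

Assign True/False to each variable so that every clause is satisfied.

p1=True, p2=True, p3=True, p4=True, p5=True, p6=False, p7=False, p8=False, p9=True, p10=True, p11=True

Try p1 = True.
The remaining clauses are satisfied by p2 = True, p3 = True, p4 = True, p5 = True, p6 = False, p7 = False, p8 = False, p9 = True, p10 = True, p11 = True.
Every clause has at least one true literal under this assignment.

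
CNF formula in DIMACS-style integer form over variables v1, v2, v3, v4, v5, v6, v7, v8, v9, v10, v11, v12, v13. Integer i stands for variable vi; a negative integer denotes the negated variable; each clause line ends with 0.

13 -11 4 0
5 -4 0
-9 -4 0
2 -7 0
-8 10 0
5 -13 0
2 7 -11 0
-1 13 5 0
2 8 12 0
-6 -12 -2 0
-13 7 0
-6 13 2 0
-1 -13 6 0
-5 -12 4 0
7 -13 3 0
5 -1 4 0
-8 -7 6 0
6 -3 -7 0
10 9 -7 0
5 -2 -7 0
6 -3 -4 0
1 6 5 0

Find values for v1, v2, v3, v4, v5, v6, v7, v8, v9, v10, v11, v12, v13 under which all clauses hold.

v1=False, v2=True, v3=True, v4=False, v5=True, v6=True, v7=True, v8=False, v9=True, v10=True, v11=False, v12=False, v13=True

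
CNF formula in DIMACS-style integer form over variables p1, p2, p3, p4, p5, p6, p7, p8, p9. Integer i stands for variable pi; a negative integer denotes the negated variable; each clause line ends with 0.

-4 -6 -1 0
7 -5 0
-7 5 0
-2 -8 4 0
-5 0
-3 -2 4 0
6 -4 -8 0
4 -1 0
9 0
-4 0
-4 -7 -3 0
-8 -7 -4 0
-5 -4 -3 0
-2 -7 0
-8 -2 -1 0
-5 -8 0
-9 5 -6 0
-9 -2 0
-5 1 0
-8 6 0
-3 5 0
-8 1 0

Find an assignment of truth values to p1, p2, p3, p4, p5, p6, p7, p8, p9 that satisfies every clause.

p1 = F, p2 = F, p3 = F, p4 = F, p5 = F, p6 = F, p7 = F, p8 = F, p9 = T

Unit propagation: (¬p5) forces p5 = False.
The clause (¬p7) is unit: p7 must be False.
The clause (p9) is unit: p9 must be True.
The clause (¬p4) is unit: p4 must be False.
The clause (¬p1) is unit: p1 must be False.
The clause (¬p6) is unit: p6 must be False.
(¬p2) is a unit clause, so p2 = False.
The clause (¬p8) is unit: p8 must be False.
The clause (¬p3) is unit: p3 must be False.
Every clause has at least one true literal under this assignment.
Check each clause:
  1. {¬p1, ¬p4, ¬p6} — ¬p6 is true.
  2. {¬p5, p7} — ¬p5 is true.
  3. {p5, ¬p7} — ¬p7 is true.
  4. {¬p2, p4, ¬p8} — ¬p8 is true.
  5. {¬p5} — ¬p5 is true.
  6. {p4, ¬p2, ¬p3} — ¬p3 is true.
  7. {¬p8, ¬p4, p6} — ¬p8 is true.
  8. {p4, ¬p1} — ¬p1 is true.
  9. {p9} — p9 is true.
  10. {¬p4} — ¬p4 is true.
  11. {¬p3, ¬p7, ¬p4} — ¬p7 is true.
  12. {¬p4, ¬p7, ¬p8} — ¬p8 is true.
  13. {¬p5, ¬p4, ¬p3} — ¬p5 is true.
  14. {¬p2, ¬p7} — ¬p7 is true.
  15. {¬p1, ¬p8, ¬p2} — ¬p8 is true.
  16. {¬p5, ¬p8} — ¬p8 is true.
  17. {p5, ¬p6, ¬p9} — ¬p6 is true.
  18. {¬p9, ¬p2} — ¬p2 is true.
  19. {¬p5, p1} — ¬p5 is true.
  20. {p6, ¬p8} — ¬p8 is true.
  21. {¬p3, p5} — ¬p3 is true.
  22. {¬p8, p1} — ¬p8 is true.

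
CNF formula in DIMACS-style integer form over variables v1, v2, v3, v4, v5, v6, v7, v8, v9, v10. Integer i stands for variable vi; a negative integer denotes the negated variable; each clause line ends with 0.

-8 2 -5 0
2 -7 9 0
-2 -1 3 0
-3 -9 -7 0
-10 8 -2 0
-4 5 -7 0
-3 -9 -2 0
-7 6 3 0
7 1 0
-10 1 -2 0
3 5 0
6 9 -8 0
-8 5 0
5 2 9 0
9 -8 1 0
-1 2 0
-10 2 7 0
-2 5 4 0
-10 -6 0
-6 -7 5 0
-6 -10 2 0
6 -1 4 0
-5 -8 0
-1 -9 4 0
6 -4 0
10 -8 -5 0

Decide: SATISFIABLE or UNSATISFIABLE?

SATISFIABLE

Try v1 = False.
  then v7 is forced to True.
For the remaining variables, v2 = True, v3 = False, v4 = True, v5 = True, v6 = True, v8 = False, v9 = True, v10 = False works.
So v1=0, v2=1, v3=0, v4=1, v5=1, v6=1, v7=1, v8=0, v9=1, v10=0 is a satisfying assignment.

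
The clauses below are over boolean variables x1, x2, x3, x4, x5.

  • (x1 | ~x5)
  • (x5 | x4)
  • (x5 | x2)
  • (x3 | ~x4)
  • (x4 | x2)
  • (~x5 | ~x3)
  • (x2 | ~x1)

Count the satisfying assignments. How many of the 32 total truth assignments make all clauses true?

3

The models are:
  x1=0 x2=1 x3=1 x4=1 x5=0
  x1=1 x2=1 x3=0 x4=0 x5=1
  x1=1 x2=1 x3=1 x4=1 x5=0
Count: 3.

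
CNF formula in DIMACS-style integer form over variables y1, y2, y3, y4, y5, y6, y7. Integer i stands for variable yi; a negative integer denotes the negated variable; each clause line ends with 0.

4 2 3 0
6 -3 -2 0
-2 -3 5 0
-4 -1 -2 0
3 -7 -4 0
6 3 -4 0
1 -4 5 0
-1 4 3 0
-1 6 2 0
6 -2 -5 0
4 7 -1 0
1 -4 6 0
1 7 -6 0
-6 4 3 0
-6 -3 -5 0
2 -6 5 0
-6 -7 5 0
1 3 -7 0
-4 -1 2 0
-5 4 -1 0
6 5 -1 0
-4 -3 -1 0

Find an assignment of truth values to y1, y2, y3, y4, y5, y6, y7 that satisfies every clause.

y1=False, y2=False, y3=True, y4=False, y5=True, y6=False, y7=True

Check each clause:
  1. (y2 OR y4 OR y3) — y3 is true.
  2. (y6 OR NOT y3 OR NOT y2) — NOT y2 is true.
  3. (y5 OR NOT y2 OR NOT y3) — y5 is true.
  4. (NOT y2 OR NOT y1 OR NOT y4) — NOT y4 is true.
  5. (y3 OR NOT y7 OR NOT y4) — y3 is true.
  6. (NOT y4 OR y3 OR y6) — y3 is true.
  7. (NOT y4 OR y5 OR y1) — NOT y4 is true.
  8. (NOT y1 OR y3 OR y4) — y3 is true.
  9. (y2 OR y6 OR NOT y1) — NOT y1 is true.
  10. (NOT y5 OR y6 OR NOT y2) — NOT y2 is true.
  11. (y7 OR NOT y1 OR y4) — NOT y1 is true.
  12. (y1 OR y6 OR NOT y4) — NOT y4 is true.
  13. (NOT y6 OR y1 OR y7) — NOT y6 is true.
  14. (y4 OR NOT y6 OR y3) — NOT y6 is true.
  15. (NOT y6 OR NOT y5 OR NOT y3) — NOT y6 is true.
  16. (y2 OR y5 OR NOT y6) — NOT y6 is true.
  17. (NOT y6 OR NOT y7 OR y5) — NOT y6 is true.
  18. (y3 OR NOT y7 OR y1) — y3 is true.
  19. (y2 OR NOT y4 OR NOT y1) — NOT y4 is true.
  20. (NOT y5 OR y4 OR NOT y1) — NOT y1 is true.
  21. (y5 OR y6 OR NOT y1) — y5 is true.
  22. (NOT y3 OR NOT y1 OR NOT y4) — NOT y4 is true.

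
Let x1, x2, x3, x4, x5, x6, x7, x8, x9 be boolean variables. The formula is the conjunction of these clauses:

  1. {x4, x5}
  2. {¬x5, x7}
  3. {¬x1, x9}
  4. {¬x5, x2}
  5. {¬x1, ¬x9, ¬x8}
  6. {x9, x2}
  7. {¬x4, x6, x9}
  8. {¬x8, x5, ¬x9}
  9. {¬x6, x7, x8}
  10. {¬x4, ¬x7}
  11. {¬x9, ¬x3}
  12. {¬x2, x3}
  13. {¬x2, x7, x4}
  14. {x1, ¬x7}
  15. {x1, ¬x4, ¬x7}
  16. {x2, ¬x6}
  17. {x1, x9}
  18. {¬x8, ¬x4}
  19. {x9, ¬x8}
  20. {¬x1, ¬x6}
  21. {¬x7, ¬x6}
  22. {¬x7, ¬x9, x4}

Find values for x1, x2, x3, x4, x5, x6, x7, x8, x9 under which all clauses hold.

x1=0, x2=0, x3=0, x4=1, x5=0, x6=0, x7=0, x8=0, x9=1

Branch on x1: take x1 = False.
  then x7 is forced to False.
  then x5 is forced to False.
  then x4 is forced to True.
  then x9 is forced to True.
  then x8 is forced to False.
  then x6 is forced to False.
  then x3 is forced to False.
  then x2 is forced to False.
Every clause has at least one true literal under this assignment.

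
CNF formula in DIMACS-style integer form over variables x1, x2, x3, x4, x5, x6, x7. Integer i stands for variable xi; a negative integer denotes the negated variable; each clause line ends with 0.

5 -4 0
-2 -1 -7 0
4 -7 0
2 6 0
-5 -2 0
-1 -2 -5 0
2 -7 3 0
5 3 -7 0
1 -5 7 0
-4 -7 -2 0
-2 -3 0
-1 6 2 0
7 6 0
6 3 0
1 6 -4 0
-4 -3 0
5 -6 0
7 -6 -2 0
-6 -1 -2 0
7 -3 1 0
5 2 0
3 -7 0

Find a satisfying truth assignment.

x1 = True, x2 = False, x3 = False, x4 = False, x5 = True, x6 = True, x7 = False

Check each clause:
  1. (~x4 | x5) — ~x4 is true.
  2. (~x1 | ~x7 | ~x2) — ~x7 is true.
  3. (x4 | ~x7) — ~x7 is true.
  4. (x6 | x2) — x6 is true.
  5. (~x2 | ~x5) — ~x2 is true.
  6. (~x2 | ~x5 | ~x1) — ~x2 is true.
  7. (~x7 | x2 | x3) — ~x7 is true.
  8. (x5 | x3 | ~x7) — ~x7 is true.
  9. (~x5 | x7 | x1) — x1 is true.
  10. (~x2 | ~x7 | ~x4) — ~x7 is true.
  11. (~x3 | ~x2) — ~x3 is true.
  12. (x6 | ~x1 | x2) — x6 is true.
  13. (x6 | x7) — x6 is true.
  14. (x3 | x6) — x6 is true.
  15. (~x4 | x1 | x6) — x1 is true.
  16. (~x3 | ~x4) — ~x4 is true.
  17. (~x6 | x5) — x5 is true.
  18. (~x6 | ~x2 | x7) — ~x2 is true.
  19. (~x1 | ~x6 | ~x2) — ~x2 is true.
  20. (~x3 | x7 | x1) — x1 is true.
  21. (x5 | x2) — x5 is true.
  22. (x3 | ~x7) — ~x7 is true.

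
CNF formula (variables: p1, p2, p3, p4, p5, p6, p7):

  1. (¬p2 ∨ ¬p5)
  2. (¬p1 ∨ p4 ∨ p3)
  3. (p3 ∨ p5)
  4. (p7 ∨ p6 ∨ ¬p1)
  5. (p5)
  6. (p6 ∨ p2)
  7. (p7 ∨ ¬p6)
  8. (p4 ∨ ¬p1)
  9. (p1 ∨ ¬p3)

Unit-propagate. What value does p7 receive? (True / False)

True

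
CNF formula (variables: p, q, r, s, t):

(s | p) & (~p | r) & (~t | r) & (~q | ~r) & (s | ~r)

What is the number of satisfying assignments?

Satisfying assignments:
  p=F q=F r=F s=T t=F
  p=F q=F r=T s=T t=F
  p=F q=F r=T s=T t=T
  p=F q=T r=F s=T t=F
  p=T q=F r=T s=T t=F
  p=T q=F r=T s=T t=T
Count: 6.

6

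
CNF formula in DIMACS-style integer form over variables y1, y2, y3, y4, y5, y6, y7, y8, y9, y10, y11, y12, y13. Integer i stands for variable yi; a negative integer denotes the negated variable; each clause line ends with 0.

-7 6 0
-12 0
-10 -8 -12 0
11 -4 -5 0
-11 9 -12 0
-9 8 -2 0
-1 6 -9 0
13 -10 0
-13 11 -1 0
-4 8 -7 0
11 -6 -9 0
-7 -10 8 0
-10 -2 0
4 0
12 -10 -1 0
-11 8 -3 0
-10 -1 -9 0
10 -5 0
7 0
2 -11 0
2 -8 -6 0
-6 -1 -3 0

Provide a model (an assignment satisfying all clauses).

The clause (¬y12) is unit: y12 must be False.
(y4) is a unit clause, so y4 = True.
(y7) is a unit clause, so y7 = True.
The clause (y6) is unit: y6 must be True.
The clause (y8) is unit: y8 must be True.
The clause (y2) is unit: y2 must be True.
The clause (¬y10) is unit: y10 must be False.
Unit propagation: (¬y5) forces y5 = False.
Pure literal: y3 appears only negated; assign y3 = False.
y9 occurs only negated in the remaining clauses — set y9 = False.
Set y1 = True and propagate.
Set y11 = True and propagate.
y13 is now unconstrained; take y13 = False.

y1 = True, y2 = True, y3 = False, y4 = True, y5 = False, y6 = True, y7 = True, y8 = True, y9 = False, y10 = False, y11 = True, y12 = False, y13 = False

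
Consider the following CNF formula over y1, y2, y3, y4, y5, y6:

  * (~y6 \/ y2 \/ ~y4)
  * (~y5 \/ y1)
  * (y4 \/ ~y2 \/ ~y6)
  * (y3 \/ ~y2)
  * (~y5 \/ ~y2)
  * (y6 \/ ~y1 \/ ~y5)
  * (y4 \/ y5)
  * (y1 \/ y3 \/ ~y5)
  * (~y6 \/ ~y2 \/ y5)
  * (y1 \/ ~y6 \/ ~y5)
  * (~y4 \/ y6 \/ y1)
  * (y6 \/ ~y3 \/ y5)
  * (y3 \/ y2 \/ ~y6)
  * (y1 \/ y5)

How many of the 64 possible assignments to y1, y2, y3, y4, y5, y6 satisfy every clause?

2

Satisfying assignments:
  y1=T y2=F y3=F y4=T y5=F y6=F
  y1=T y2=F y3=T y4=F y5=T y6=T
Count: 2.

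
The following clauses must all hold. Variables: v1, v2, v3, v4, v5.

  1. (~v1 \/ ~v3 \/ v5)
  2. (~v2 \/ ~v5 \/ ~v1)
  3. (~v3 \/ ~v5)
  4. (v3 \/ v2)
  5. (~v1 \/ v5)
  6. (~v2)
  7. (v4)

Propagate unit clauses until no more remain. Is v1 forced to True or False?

False

Unit clause (~v2) sets v2 = False.
(v2 \/ v3): since v2 = False, the clause reduces to (v3). v3 = True.
(~v3 \/ ~v5): since v3 = True, the clause reduces to (~v5). v5 = False.
In (v5 \/ ~v3 \/ ~v1), v5, ~v3 are now false; ~v1 must hold, so v1 = False.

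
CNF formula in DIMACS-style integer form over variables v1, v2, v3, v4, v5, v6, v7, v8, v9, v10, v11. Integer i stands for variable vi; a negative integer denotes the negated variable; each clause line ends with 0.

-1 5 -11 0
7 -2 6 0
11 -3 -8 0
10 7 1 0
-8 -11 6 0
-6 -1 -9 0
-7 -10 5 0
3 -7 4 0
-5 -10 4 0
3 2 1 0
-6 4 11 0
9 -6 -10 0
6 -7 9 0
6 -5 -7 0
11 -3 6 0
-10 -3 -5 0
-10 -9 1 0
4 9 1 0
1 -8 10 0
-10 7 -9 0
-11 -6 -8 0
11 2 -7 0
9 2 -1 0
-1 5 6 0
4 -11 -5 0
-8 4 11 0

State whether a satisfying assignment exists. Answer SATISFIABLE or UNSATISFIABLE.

Pure literal: v8 appears only negated; assign v8 = False.
Set v1 = True and propagate.
Set v2 = False and propagate.
  then v9 is forced to True.
  then v6 is forced to False.
  then v5 is forced to True.
  then v7 is forced to False.
  then v10 is forced to False.
Set v3 = False and propagate.
The remaining clauses are satisfied by v4 = False, v11 = False.
So v1=T, v2=F, v3=F, v4=F, v5=T, v6=F, v7=F, v8=F, v9=T, v10=F, v11=F is a satisfying assignment.

SATISFIABLE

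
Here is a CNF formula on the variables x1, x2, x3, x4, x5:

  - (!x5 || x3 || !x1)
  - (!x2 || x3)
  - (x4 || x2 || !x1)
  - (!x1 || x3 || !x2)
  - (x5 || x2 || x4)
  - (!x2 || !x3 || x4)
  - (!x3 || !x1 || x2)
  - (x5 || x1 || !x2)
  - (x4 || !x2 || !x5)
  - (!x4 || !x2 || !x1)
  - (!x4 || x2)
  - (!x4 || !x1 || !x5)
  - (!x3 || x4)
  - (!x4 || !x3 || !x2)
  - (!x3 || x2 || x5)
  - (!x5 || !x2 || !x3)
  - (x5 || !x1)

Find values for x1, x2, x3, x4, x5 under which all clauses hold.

x1=False, x2=False, x3=False, x4=False, x5=True

Set x1 = False and propagate.
For the remaining variables, x2 = False, x3 = False, x4 = False, x5 = True works.
Every clause has at least one true literal under this assignment.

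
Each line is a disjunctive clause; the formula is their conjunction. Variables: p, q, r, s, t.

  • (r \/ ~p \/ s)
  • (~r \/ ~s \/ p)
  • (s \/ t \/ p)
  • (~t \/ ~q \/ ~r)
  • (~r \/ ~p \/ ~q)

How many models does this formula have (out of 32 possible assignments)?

Case analysis on p and r:
  p=T, r=T: remaining (q,s,t) ∈ {(F,F,F); (F,F,T); (F,T,F); (F,T,T)} — 4.
  p=T, r=F: remaining (q,s,t) ∈ {(F,T,F); (F,T,T); (T,T,F); (T,T,T)} — 4.
  p=F, r=T: remaining (q,s,t) ∈ {(F,F,T)} — 1.
  p=F, r=F: q free; 3 ways for (s,t) × 2^1 = 6.
Total: 4 + 4 + 1 + 6 = 15.

15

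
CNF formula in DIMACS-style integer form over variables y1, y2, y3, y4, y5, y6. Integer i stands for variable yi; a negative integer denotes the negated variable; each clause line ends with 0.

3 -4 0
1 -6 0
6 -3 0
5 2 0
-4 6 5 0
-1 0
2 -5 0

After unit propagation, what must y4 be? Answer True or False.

Unit clause (!y1) sets y1 = False.
(!y6 || y1): since y1 = False, the clause reduces to (!y6). y6 = False.
In (y6 || !y3), y6 is now false; !y3 must hold, so y3 = False.
(!y4 || y3) with y3 = False leaves only !y4, so y4 = False.

False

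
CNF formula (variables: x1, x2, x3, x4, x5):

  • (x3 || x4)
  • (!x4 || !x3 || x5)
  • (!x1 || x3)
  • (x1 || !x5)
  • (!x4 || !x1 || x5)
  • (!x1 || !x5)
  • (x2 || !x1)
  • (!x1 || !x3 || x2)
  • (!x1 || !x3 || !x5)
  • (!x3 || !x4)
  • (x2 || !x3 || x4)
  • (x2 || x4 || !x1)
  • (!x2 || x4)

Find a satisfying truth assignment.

x1=False, x2=False, x3=False, x4=True, x5=False

Branch on x1: take x1 = False.
  then x5 is forced to False.
For the remaining variables, x2 = False, x3 = False, x4 = True works.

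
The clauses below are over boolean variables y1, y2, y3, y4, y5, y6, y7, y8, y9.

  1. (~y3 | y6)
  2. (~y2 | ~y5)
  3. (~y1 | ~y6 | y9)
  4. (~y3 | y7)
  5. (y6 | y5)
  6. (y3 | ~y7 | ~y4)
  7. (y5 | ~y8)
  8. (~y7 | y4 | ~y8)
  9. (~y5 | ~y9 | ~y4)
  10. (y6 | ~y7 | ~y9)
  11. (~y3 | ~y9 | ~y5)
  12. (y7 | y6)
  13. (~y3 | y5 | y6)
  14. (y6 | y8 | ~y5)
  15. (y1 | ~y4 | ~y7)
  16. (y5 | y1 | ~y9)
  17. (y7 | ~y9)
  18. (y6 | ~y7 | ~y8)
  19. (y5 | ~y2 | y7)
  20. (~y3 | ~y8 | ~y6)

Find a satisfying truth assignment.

Pure literal: y2 appears only negated; assign y2 = False.
Set y1 = True and propagate.
Set y3 = False and propagate.
Set y4 = False and propagate.
The remaining clauses are satisfied by y5 = True, y6 = True, y7 = True, y8 = False, y9 = True.
Every clause has at least one true literal under this assignment.

y1=1, y2=0, y3=0, y4=0, y5=1, y6=1, y7=1, y8=0, y9=1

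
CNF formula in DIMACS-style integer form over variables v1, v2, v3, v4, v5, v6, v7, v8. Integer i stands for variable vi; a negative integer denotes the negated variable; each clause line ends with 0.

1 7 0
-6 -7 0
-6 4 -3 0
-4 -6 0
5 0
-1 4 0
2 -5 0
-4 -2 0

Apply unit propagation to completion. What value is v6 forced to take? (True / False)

False

Unit clause (v5) sets v5 = True.
(NOT v5 OR v2) with v5 = True leaves only v2, so v2 = True.
(NOT v4 OR NOT v2): since v2 = True, the clause reduces to (NOT v4). v4 = False.
(v4 OR NOT v1): since v4 = False, the clause reduces to (NOT v1). v1 = False.
From (v1 OR v7) and v1 = False: v7 = True.
In (NOT v7 OR NOT v6), NOT v7 is now false; NOT v6 must hold, so v6 = False.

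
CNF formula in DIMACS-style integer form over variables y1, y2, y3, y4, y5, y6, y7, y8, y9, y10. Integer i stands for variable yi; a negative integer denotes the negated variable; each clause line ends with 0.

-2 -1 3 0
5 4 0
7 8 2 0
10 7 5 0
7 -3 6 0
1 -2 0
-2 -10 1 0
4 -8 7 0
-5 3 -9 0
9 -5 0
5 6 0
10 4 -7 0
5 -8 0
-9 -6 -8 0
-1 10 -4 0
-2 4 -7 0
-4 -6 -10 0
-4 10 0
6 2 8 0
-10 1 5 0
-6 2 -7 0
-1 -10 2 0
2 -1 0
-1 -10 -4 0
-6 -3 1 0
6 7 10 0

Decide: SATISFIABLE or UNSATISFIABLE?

SATISFIABLE

Try y1 = False.
  then y2 is forced to False.
The remaining clauses are satisfied by y3 = True, y4 = True, y5 = True, y6 = False, y7 = True, y8 = True, y9 = True, y10 = True.
So y1=False, y2=False, y3=True, y4=True, y5=True, y6=False, y7=True, y8=True, y9=True, y10=True is a satisfying assignment.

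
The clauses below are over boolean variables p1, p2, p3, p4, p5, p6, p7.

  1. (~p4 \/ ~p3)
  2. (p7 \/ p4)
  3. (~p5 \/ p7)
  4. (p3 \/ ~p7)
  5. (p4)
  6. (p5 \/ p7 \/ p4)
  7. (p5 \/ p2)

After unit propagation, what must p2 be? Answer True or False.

True

(p4) is a unit clause: p4 = True.
In (~p4 \/ ~p3), ~p4 is now false; ~p3 must hold, so p3 = False.
From (p3 \/ ~p7) and p3 = False: p7 = False.
(p7 \/ ~p5): since p7 = False, the clause reduces to (~p5). p5 = False.
(p2 \/ p5): since p5 = False, the clause reduces to (p2). p2 = True.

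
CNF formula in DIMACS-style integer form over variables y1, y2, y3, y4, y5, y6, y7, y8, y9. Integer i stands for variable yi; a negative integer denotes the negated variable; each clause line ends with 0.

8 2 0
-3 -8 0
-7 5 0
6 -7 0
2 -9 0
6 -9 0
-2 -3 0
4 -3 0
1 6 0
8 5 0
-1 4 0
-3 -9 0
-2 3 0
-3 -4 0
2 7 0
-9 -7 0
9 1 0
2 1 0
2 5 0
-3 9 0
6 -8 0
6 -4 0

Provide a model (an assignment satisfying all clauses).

y1=T, y2=F, y3=F, y4=T, y5=T, y6=T, y7=T, y8=T, y9=F

Check each clause:
  1. (y2 OR y8) — y8 is true.
  2. (NOT y8 OR NOT y3) — NOT y3 is true.
  3. (NOT y7 OR y5) — y5 is true.
  4. (y6 OR NOT y7) — y6 is true.
  5. (y2 OR NOT y9) — NOT y9 is true.
  6. (NOT y9 OR y6) — y6 is true.
  7. (NOT y2 OR NOT y3) — NOT y3 is true.
  8. (y4 OR NOT y3) — y4 is true.
  9. (y1 OR y6) — y1 is true.
  10. (y5 OR y8) — y8 is true.
  11. (y4 OR NOT y1) — y4 is true.
  12. (NOT y3 OR NOT y9) — NOT y3 is true.
  13. (NOT y2 OR y3) — NOT y2 is true.
  14. (NOT y4 OR NOT y3) — NOT y3 is true.
  15. (y2 OR y7) — y7 is true.
  16. (NOT y9 OR NOT y7) — NOT y9 is true.
  17. (y9 OR y1) — y1 is true.
  18. (y2 OR y1) — y1 is true.
  19. (y2 OR y5) — y5 is true.
  20. (y9 OR NOT y3) — NOT y3 is true.
  21. (NOT y8 OR y6) — y6 is true.
  22. (NOT y4 OR y6) — y6 is true.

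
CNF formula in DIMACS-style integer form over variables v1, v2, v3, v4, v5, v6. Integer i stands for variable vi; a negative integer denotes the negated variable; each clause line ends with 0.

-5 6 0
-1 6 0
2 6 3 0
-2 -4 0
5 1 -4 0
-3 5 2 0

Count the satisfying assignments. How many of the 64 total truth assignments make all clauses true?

21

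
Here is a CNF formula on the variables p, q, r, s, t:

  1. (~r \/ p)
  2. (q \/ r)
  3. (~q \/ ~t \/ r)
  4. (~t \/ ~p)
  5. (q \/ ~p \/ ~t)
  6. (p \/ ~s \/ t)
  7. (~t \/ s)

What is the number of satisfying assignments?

The models are:
  p=0 q=1 r=0 s=0 t=0
  p=1 q=0 r=1 s=0 t=0
  p=1 q=0 r=1 s=1 t=0
  p=1 q=1 r=0 s=0 t=0
  p=1 q=1 r=0 s=1 t=0
  p=1 q=1 r=1 s=0 t=0
  p=1 q=1 r=1 s=1 t=0
Count: 7.

7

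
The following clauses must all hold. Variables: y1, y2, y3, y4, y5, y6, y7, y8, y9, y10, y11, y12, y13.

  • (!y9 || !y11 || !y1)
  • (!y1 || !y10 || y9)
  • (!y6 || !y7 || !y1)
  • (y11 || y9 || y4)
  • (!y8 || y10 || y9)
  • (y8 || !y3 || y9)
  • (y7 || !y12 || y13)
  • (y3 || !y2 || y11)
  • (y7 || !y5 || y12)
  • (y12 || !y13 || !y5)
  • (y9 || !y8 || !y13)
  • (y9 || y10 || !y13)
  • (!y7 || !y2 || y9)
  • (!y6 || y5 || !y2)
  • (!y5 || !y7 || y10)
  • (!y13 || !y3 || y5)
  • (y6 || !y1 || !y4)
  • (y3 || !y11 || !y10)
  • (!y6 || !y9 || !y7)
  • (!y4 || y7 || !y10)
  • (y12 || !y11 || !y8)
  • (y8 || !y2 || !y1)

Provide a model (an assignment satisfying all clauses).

y1 = False, y2 = True, y3 = False, y4 = False, y5 = False, y6 = False, y7 = True, y8 = False, y9 = True, y10 = False, y11 = True, y12 = True, y13 = False

Check each clause:
  1. (!y1 || !y9 || !y11) — !y1 is true.
  2. (!y10 || !y1 || y9) — y9 is true.
  3. (!y6 || !y7 || !y1) — !y6 is true.
  4. (y9 || y11 || y4) — y9 is true.
  5. (y10 || y9 || !y8) — !y8 is true.
  6. (y9 || y8 || !y3) — y9 is true.
  7. (y13 || y7 || !y12) — y7 is true.
  8. (y3 || y11 || !y2) — y11 is true.
  9. (!y5 || y12 || y7) — !y5 is true.
  10. (!y13 || y12 || !y5) — !y13 is true.
  11. (y9 || !y8 || !y13) — !y8 is true.
  12. (y9 || !y13 || y10) — y9 is true.
  13. (!y2 || y9 || !y7) — y9 is true.
  14. (!y2 || y5 || !y6) — !y6 is true.
  15. (!y5 || !y7 || y10) — !y5 is true.
  16. (!y13 || !y3 || y5) — !y13 is true.
  17. (!y1 || y6 || !y4) — !y4 is true.
  18. (y3 || !y11 || !y10) — !y10 is true.
  19. (!y9 || !y7 || !y6) — !y6 is true.
  20. (y7 || !y10 || !y4) — !y4 is true.
  21. (!y11 || y12 || !y8) — !y8 is true.
  22. (!y1 || !y2 || y8) — !y1 is true.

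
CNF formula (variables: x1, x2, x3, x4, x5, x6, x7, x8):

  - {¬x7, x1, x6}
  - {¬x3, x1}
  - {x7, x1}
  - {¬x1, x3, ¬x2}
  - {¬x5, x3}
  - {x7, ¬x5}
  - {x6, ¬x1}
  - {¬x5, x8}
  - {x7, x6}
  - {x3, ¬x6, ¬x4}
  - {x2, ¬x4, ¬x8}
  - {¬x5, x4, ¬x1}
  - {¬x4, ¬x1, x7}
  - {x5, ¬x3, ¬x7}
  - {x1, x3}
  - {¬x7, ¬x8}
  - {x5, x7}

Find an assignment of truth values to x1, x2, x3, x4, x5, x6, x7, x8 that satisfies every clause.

Set x1 = True and propagate.
  then x6 is forced to True.
Branch on x2: take x2 = False.
Try x3 = False.
  then x5 is forced to False.
  then x4 is forced to False.
  then x7 is forced to True.
  then x8 is forced to False.

x1 = T  x2 = F  x3 = F  x4 = F  x5 = F  x6 = T  x7 = T  x8 = F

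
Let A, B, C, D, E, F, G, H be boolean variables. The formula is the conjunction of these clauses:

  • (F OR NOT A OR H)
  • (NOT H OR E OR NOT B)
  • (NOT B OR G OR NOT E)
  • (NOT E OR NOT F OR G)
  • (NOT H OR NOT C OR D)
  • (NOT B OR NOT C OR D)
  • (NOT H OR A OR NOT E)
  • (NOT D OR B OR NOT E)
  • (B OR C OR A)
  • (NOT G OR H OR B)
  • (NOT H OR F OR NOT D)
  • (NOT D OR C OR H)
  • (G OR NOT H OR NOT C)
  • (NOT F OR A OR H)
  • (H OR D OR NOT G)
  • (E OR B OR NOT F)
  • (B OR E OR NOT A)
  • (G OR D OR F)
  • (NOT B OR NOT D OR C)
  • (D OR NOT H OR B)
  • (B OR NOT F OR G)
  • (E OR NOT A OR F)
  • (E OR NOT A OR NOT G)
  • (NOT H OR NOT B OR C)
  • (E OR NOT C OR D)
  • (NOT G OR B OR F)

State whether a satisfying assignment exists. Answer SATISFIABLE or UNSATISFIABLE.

SATISFIABLE

Set A = True and propagate.
Branch on B: take B = True.
Branch on C: take C = True.
  then D is forced to True.
For the remaining variables, E = True, F = True, G = True, H = True works.
Every clause has at least one true literal under this assignment.
So A=T, B=T, C=T, D=T, E=T, F=T, G=T, H=T is a satisfying assignment.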